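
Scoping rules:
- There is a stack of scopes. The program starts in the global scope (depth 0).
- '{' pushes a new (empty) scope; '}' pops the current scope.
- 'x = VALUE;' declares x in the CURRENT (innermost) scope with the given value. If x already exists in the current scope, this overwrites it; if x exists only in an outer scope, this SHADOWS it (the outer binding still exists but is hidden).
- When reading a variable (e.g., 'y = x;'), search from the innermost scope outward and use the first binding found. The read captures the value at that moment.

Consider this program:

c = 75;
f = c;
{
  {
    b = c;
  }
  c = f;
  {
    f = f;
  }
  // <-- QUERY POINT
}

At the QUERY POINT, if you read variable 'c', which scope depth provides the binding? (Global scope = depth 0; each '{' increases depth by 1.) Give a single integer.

Step 1: declare c=75 at depth 0
Step 2: declare f=(read c)=75 at depth 0
Step 3: enter scope (depth=1)
Step 4: enter scope (depth=2)
Step 5: declare b=(read c)=75 at depth 2
Step 6: exit scope (depth=1)
Step 7: declare c=(read f)=75 at depth 1
Step 8: enter scope (depth=2)
Step 9: declare f=(read f)=75 at depth 2
Step 10: exit scope (depth=1)
Visible at query point: c=75 f=75

Answer: 1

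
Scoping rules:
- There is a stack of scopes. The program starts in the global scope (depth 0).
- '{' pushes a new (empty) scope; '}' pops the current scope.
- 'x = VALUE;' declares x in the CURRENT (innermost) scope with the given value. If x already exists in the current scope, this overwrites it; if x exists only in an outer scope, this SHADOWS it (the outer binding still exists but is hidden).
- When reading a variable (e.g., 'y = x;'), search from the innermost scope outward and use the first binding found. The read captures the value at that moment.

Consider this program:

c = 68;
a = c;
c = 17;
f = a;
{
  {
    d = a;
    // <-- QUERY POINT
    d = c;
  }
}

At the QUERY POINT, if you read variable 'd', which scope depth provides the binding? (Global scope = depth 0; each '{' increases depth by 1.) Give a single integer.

Answer: 2

Derivation:
Step 1: declare c=68 at depth 0
Step 2: declare a=(read c)=68 at depth 0
Step 3: declare c=17 at depth 0
Step 4: declare f=(read a)=68 at depth 0
Step 5: enter scope (depth=1)
Step 6: enter scope (depth=2)
Step 7: declare d=(read a)=68 at depth 2
Visible at query point: a=68 c=17 d=68 f=68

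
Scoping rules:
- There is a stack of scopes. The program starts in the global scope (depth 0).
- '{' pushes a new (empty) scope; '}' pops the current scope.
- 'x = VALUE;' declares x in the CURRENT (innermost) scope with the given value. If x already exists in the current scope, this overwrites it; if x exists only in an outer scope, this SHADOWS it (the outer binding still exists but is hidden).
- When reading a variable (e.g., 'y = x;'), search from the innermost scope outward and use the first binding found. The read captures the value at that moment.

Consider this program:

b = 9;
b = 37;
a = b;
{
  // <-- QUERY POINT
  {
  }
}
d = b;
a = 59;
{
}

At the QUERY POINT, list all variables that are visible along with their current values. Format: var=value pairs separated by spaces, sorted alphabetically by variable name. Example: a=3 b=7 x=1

Answer: a=37 b=37

Derivation:
Step 1: declare b=9 at depth 0
Step 2: declare b=37 at depth 0
Step 3: declare a=(read b)=37 at depth 0
Step 4: enter scope (depth=1)
Visible at query point: a=37 b=37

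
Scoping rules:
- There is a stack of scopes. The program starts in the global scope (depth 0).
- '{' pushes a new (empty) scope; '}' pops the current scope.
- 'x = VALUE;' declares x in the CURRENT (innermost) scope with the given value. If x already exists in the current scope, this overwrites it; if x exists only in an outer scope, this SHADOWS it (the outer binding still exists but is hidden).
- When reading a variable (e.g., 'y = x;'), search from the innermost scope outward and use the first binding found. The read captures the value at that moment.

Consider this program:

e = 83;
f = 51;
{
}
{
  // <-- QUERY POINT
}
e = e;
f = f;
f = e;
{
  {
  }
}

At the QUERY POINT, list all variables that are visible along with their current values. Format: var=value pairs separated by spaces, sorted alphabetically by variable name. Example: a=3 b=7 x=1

Step 1: declare e=83 at depth 0
Step 2: declare f=51 at depth 0
Step 3: enter scope (depth=1)
Step 4: exit scope (depth=0)
Step 5: enter scope (depth=1)
Visible at query point: e=83 f=51

Answer: e=83 f=51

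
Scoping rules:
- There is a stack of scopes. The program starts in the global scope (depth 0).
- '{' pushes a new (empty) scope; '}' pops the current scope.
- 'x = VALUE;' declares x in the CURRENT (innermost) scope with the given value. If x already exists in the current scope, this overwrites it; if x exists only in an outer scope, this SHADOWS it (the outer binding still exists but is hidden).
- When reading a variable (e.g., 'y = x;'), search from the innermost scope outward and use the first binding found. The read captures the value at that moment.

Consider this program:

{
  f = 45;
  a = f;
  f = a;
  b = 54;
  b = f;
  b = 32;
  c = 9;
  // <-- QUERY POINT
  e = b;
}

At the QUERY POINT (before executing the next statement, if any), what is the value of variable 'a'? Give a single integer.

Answer: 45

Derivation:
Step 1: enter scope (depth=1)
Step 2: declare f=45 at depth 1
Step 3: declare a=(read f)=45 at depth 1
Step 4: declare f=(read a)=45 at depth 1
Step 5: declare b=54 at depth 1
Step 6: declare b=(read f)=45 at depth 1
Step 7: declare b=32 at depth 1
Step 8: declare c=9 at depth 1
Visible at query point: a=45 b=32 c=9 f=45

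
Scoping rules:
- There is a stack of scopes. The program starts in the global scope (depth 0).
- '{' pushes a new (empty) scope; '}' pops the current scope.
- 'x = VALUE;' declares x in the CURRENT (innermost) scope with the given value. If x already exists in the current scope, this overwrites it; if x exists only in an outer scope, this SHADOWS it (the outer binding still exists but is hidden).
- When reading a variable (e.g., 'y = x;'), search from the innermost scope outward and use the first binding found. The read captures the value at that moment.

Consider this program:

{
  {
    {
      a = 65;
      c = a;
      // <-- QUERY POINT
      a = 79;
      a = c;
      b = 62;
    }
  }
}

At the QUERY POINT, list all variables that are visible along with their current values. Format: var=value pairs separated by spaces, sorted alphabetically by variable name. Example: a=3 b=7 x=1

Answer: a=65 c=65

Derivation:
Step 1: enter scope (depth=1)
Step 2: enter scope (depth=2)
Step 3: enter scope (depth=3)
Step 4: declare a=65 at depth 3
Step 5: declare c=(read a)=65 at depth 3
Visible at query point: a=65 c=65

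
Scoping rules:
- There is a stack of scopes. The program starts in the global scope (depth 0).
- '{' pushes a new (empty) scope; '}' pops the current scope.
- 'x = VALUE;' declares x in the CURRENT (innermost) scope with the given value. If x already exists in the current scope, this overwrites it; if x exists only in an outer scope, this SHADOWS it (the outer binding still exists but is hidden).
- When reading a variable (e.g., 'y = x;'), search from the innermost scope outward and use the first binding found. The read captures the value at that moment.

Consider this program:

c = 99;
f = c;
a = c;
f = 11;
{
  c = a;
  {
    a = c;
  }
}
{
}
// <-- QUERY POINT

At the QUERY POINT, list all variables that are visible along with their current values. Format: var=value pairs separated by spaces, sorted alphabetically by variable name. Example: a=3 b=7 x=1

Step 1: declare c=99 at depth 0
Step 2: declare f=(read c)=99 at depth 0
Step 3: declare a=(read c)=99 at depth 0
Step 4: declare f=11 at depth 0
Step 5: enter scope (depth=1)
Step 6: declare c=(read a)=99 at depth 1
Step 7: enter scope (depth=2)
Step 8: declare a=(read c)=99 at depth 2
Step 9: exit scope (depth=1)
Step 10: exit scope (depth=0)
Step 11: enter scope (depth=1)
Step 12: exit scope (depth=0)
Visible at query point: a=99 c=99 f=11

Answer: a=99 c=99 f=11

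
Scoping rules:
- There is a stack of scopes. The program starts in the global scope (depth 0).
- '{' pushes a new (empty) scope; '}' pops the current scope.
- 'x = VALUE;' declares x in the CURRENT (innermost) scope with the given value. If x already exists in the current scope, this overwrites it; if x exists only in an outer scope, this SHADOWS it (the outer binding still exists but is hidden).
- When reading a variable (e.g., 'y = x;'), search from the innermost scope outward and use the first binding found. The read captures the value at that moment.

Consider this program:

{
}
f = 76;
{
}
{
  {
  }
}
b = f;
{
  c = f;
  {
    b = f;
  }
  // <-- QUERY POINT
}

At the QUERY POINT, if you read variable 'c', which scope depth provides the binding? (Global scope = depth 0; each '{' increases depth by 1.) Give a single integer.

Step 1: enter scope (depth=1)
Step 2: exit scope (depth=0)
Step 3: declare f=76 at depth 0
Step 4: enter scope (depth=1)
Step 5: exit scope (depth=0)
Step 6: enter scope (depth=1)
Step 7: enter scope (depth=2)
Step 8: exit scope (depth=1)
Step 9: exit scope (depth=0)
Step 10: declare b=(read f)=76 at depth 0
Step 11: enter scope (depth=1)
Step 12: declare c=(read f)=76 at depth 1
Step 13: enter scope (depth=2)
Step 14: declare b=(read f)=76 at depth 2
Step 15: exit scope (depth=1)
Visible at query point: b=76 c=76 f=76

Answer: 1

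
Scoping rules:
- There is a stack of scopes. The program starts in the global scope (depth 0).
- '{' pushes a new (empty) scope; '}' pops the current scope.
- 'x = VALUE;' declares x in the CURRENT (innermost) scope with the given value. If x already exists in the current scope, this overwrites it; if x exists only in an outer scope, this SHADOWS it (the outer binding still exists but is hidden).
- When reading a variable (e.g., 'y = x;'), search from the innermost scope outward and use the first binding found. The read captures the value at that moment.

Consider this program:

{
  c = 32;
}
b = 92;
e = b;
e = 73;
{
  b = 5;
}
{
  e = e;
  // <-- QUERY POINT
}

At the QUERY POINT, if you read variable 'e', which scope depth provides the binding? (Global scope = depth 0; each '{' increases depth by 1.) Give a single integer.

Step 1: enter scope (depth=1)
Step 2: declare c=32 at depth 1
Step 3: exit scope (depth=0)
Step 4: declare b=92 at depth 0
Step 5: declare e=(read b)=92 at depth 0
Step 6: declare e=73 at depth 0
Step 7: enter scope (depth=1)
Step 8: declare b=5 at depth 1
Step 9: exit scope (depth=0)
Step 10: enter scope (depth=1)
Step 11: declare e=(read e)=73 at depth 1
Visible at query point: b=92 e=73

Answer: 1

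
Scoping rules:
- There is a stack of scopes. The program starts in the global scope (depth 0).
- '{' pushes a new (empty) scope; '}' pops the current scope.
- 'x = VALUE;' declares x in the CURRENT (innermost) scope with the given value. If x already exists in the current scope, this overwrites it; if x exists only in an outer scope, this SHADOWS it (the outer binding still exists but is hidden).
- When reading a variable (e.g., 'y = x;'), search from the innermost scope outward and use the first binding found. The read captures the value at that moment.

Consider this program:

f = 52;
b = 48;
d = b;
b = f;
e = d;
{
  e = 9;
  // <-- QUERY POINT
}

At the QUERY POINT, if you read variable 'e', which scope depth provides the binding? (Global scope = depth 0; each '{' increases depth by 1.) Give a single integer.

Step 1: declare f=52 at depth 0
Step 2: declare b=48 at depth 0
Step 3: declare d=(read b)=48 at depth 0
Step 4: declare b=(read f)=52 at depth 0
Step 5: declare e=(read d)=48 at depth 0
Step 6: enter scope (depth=1)
Step 7: declare e=9 at depth 1
Visible at query point: b=52 d=48 e=9 f=52

Answer: 1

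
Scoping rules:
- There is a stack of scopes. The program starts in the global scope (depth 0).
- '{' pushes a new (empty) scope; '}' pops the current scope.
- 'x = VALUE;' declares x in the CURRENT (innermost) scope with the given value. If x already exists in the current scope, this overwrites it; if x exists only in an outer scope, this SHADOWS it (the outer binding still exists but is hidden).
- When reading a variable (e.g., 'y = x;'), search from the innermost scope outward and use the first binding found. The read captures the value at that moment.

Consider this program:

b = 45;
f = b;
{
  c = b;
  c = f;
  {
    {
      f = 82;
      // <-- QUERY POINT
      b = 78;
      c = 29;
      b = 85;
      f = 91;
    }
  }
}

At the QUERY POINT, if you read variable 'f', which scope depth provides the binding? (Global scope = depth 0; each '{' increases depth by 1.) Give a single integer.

Answer: 3

Derivation:
Step 1: declare b=45 at depth 0
Step 2: declare f=(read b)=45 at depth 0
Step 3: enter scope (depth=1)
Step 4: declare c=(read b)=45 at depth 1
Step 5: declare c=(read f)=45 at depth 1
Step 6: enter scope (depth=2)
Step 7: enter scope (depth=3)
Step 8: declare f=82 at depth 3
Visible at query point: b=45 c=45 f=82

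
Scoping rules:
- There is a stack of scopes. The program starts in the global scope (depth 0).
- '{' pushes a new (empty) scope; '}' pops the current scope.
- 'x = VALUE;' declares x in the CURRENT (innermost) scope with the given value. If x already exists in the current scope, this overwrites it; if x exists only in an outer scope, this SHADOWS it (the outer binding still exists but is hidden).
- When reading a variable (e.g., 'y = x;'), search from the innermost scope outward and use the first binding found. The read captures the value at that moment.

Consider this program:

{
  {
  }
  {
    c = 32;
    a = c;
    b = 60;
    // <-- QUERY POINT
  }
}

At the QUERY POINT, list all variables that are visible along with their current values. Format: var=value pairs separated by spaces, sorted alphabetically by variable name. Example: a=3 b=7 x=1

Answer: a=32 b=60 c=32

Derivation:
Step 1: enter scope (depth=1)
Step 2: enter scope (depth=2)
Step 3: exit scope (depth=1)
Step 4: enter scope (depth=2)
Step 5: declare c=32 at depth 2
Step 6: declare a=(read c)=32 at depth 2
Step 7: declare b=60 at depth 2
Visible at query point: a=32 b=60 c=32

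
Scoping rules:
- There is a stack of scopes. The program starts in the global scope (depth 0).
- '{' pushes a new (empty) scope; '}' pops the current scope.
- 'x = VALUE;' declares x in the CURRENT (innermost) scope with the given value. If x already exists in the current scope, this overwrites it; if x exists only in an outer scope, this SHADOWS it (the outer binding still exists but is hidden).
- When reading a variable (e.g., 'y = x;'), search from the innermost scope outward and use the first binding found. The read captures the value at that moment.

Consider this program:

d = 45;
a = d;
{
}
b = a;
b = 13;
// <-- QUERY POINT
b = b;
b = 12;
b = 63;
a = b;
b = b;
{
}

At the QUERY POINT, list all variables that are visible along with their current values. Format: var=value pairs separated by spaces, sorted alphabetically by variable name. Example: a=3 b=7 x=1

Answer: a=45 b=13 d=45

Derivation:
Step 1: declare d=45 at depth 0
Step 2: declare a=(read d)=45 at depth 0
Step 3: enter scope (depth=1)
Step 4: exit scope (depth=0)
Step 5: declare b=(read a)=45 at depth 0
Step 6: declare b=13 at depth 0
Visible at query point: a=45 b=13 d=45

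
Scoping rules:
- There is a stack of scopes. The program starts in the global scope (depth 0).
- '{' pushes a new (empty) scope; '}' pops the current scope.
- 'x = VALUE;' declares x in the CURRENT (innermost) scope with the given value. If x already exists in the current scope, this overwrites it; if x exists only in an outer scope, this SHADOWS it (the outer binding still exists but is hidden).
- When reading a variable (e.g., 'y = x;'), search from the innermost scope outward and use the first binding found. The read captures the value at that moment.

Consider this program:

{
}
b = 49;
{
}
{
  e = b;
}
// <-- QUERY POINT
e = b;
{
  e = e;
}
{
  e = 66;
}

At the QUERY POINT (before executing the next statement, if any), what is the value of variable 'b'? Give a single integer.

Answer: 49

Derivation:
Step 1: enter scope (depth=1)
Step 2: exit scope (depth=0)
Step 3: declare b=49 at depth 0
Step 4: enter scope (depth=1)
Step 5: exit scope (depth=0)
Step 6: enter scope (depth=1)
Step 7: declare e=(read b)=49 at depth 1
Step 8: exit scope (depth=0)
Visible at query point: b=49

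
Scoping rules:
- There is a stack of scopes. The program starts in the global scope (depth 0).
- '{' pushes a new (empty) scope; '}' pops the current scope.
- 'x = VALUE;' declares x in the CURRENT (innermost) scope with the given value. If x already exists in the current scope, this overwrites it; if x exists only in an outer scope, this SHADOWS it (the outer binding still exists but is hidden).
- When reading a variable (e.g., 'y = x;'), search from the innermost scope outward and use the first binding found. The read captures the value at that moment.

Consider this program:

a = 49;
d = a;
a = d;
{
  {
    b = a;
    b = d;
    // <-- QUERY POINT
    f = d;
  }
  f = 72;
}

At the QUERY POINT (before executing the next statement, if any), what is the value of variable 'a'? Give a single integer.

Step 1: declare a=49 at depth 0
Step 2: declare d=(read a)=49 at depth 0
Step 3: declare a=(read d)=49 at depth 0
Step 4: enter scope (depth=1)
Step 5: enter scope (depth=2)
Step 6: declare b=(read a)=49 at depth 2
Step 7: declare b=(read d)=49 at depth 2
Visible at query point: a=49 b=49 d=49

Answer: 49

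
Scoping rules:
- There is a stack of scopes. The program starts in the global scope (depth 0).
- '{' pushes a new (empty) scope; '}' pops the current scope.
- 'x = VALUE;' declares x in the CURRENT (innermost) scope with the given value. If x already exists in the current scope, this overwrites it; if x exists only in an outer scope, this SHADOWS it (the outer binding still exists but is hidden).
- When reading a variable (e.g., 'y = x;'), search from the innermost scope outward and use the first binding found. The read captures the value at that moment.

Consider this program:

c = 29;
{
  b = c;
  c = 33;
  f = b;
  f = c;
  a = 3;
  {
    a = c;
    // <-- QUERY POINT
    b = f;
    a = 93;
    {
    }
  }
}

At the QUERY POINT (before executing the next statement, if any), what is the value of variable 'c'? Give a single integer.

Step 1: declare c=29 at depth 0
Step 2: enter scope (depth=1)
Step 3: declare b=(read c)=29 at depth 1
Step 4: declare c=33 at depth 1
Step 5: declare f=(read b)=29 at depth 1
Step 6: declare f=(read c)=33 at depth 1
Step 7: declare a=3 at depth 1
Step 8: enter scope (depth=2)
Step 9: declare a=(read c)=33 at depth 2
Visible at query point: a=33 b=29 c=33 f=33

Answer: 33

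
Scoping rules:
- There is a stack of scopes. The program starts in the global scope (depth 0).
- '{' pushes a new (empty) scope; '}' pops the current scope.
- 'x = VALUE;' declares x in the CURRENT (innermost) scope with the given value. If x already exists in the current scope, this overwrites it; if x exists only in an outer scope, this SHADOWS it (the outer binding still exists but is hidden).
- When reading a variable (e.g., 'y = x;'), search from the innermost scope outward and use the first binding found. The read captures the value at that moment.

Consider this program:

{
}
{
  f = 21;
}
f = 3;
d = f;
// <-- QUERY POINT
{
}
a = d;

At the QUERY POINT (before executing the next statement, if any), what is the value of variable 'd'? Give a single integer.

Answer: 3

Derivation:
Step 1: enter scope (depth=1)
Step 2: exit scope (depth=0)
Step 3: enter scope (depth=1)
Step 4: declare f=21 at depth 1
Step 5: exit scope (depth=0)
Step 6: declare f=3 at depth 0
Step 7: declare d=(read f)=3 at depth 0
Visible at query point: d=3 f=3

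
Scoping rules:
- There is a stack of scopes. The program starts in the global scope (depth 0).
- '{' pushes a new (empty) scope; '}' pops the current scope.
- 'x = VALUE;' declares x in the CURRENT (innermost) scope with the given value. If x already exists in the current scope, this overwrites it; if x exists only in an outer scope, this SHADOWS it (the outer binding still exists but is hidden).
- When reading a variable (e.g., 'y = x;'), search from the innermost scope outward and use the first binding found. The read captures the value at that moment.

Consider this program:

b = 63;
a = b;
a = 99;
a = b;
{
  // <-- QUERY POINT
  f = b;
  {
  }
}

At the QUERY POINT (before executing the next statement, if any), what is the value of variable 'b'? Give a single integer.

Step 1: declare b=63 at depth 0
Step 2: declare a=(read b)=63 at depth 0
Step 3: declare a=99 at depth 0
Step 4: declare a=(read b)=63 at depth 0
Step 5: enter scope (depth=1)
Visible at query point: a=63 b=63

Answer: 63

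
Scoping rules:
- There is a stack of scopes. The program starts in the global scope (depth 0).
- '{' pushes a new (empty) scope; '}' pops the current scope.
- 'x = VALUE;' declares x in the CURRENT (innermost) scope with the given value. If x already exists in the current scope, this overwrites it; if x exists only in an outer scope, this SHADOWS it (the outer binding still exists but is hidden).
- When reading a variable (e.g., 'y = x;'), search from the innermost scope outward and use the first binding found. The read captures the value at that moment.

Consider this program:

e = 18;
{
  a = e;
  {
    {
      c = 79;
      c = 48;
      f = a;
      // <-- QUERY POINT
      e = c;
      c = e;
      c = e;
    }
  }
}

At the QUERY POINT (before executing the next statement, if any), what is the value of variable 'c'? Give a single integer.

Answer: 48

Derivation:
Step 1: declare e=18 at depth 0
Step 2: enter scope (depth=1)
Step 3: declare a=(read e)=18 at depth 1
Step 4: enter scope (depth=2)
Step 5: enter scope (depth=3)
Step 6: declare c=79 at depth 3
Step 7: declare c=48 at depth 3
Step 8: declare f=(read a)=18 at depth 3
Visible at query point: a=18 c=48 e=18 f=18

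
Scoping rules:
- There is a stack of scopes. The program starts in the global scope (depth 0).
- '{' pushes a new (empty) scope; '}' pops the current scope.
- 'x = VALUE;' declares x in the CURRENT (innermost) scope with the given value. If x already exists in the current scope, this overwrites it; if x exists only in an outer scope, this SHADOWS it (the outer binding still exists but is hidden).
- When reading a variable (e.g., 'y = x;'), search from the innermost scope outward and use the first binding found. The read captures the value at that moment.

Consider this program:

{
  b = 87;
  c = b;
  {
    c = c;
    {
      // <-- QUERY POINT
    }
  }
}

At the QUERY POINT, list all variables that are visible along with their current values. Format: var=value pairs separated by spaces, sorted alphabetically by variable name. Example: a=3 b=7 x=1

Answer: b=87 c=87

Derivation:
Step 1: enter scope (depth=1)
Step 2: declare b=87 at depth 1
Step 3: declare c=(read b)=87 at depth 1
Step 4: enter scope (depth=2)
Step 5: declare c=(read c)=87 at depth 2
Step 6: enter scope (depth=3)
Visible at query point: b=87 c=87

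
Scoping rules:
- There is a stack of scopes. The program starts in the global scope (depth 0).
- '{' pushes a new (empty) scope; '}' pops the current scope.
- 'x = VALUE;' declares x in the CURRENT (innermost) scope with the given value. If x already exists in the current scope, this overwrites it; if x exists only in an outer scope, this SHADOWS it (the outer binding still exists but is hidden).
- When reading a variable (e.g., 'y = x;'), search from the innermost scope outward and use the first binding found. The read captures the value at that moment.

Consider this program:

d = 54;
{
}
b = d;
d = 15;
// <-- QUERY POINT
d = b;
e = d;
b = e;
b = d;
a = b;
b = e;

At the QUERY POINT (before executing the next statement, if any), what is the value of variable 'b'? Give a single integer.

Step 1: declare d=54 at depth 0
Step 2: enter scope (depth=1)
Step 3: exit scope (depth=0)
Step 4: declare b=(read d)=54 at depth 0
Step 5: declare d=15 at depth 0
Visible at query point: b=54 d=15

Answer: 54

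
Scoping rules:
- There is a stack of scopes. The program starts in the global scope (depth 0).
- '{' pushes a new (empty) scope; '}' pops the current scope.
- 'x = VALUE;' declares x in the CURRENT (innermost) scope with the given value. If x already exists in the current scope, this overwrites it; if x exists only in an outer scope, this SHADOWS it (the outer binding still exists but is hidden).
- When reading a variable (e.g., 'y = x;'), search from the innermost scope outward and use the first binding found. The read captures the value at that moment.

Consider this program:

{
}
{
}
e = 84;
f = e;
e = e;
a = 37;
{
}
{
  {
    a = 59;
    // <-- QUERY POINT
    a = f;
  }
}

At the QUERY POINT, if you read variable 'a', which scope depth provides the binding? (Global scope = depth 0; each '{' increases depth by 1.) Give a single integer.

Step 1: enter scope (depth=1)
Step 2: exit scope (depth=0)
Step 3: enter scope (depth=1)
Step 4: exit scope (depth=0)
Step 5: declare e=84 at depth 0
Step 6: declare f=(read e)=84 at depth 0
Step 7: declare e=(read e)=84 at depth 0
Step 8: declare a=37 at depth 0
Step 9: enter scope (depth=1)
Step 10: exit scope (depth=0)
Step 11: enter scope (depth=1)
Step 12: enter scope (depth=2)
Step 13: declare a=59 at depth 2
Visible at query point: a=59 e=84 f=84

Answer: 2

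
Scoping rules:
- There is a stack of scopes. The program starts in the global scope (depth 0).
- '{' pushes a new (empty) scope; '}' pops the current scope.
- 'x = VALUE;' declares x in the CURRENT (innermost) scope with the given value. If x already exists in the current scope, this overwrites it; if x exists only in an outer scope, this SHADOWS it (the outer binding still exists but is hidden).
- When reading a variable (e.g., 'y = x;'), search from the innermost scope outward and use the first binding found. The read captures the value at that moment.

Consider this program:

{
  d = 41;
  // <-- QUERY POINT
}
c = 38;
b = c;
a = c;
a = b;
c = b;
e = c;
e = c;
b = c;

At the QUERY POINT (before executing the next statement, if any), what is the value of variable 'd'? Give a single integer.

Answer: 41

Derivation:
Step 1: enter scope (depth=1)
Step 2: declare d=41 at depth 1
Visible at query point: d=41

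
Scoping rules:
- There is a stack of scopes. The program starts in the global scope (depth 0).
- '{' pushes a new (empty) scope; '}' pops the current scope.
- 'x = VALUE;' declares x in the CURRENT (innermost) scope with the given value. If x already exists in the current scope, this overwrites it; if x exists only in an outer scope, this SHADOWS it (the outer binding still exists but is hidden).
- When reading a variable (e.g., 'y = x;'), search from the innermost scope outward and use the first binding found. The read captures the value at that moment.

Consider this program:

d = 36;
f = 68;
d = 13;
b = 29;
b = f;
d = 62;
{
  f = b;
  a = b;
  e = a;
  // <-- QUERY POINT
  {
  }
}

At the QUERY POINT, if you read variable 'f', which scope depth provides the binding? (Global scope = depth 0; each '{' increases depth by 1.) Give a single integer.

Step 1: declare d=36 at depth 0
Step 2: declare f=68 at depth 0
Step 3: declare d=13 at depth 0
Step 4: declare b=29 at depth 0
Step 5: declare b=(read f)=68 at depth 0
Step 6: declare d=62 at depth 0
Step 7: enter scope (depth=1)
Step 8: declare f=(read b)=68 at depth 1
Step 9: declare a=(read b)=68 at depth 1
Step 10: declare e=(read a)=68 at depth 1
Visible at query point: a=68 b=68 d=62 e=68 f=68

Answer: 1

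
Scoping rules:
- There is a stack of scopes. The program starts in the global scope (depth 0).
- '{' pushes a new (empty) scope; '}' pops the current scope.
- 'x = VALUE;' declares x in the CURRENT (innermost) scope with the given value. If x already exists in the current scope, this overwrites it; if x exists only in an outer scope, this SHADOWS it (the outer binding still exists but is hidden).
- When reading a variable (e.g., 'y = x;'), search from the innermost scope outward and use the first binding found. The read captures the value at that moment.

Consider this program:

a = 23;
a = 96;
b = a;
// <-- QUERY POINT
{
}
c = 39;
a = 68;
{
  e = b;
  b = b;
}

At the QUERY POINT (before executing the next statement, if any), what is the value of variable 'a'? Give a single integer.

Answer: 96

Derivation:
Step 1: declare a=23 at depth 0
Step 2: declare a=96 at depth 0
Step 3: declare b=(read a)=96 at depth 0
Visible at query point: a=96 b=96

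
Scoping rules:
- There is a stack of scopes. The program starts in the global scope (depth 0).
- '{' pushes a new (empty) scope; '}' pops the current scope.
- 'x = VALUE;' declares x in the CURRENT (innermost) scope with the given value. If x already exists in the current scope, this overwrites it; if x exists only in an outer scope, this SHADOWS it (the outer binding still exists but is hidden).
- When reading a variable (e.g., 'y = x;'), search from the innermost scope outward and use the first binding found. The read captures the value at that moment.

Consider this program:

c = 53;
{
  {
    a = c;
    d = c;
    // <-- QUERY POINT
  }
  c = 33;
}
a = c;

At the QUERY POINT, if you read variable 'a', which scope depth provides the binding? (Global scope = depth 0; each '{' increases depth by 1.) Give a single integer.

Step 1: declare c=53 at depth 0
Step 2: enter scope (depth=1)
Step 3: enter scope (depth=2)
Step 4: declare a=(read c)=53 at depth 2
Step 5: declare d=(read c)=53 at depth 2
Visible at query point: a=53 c=53 d=53

Answer: 2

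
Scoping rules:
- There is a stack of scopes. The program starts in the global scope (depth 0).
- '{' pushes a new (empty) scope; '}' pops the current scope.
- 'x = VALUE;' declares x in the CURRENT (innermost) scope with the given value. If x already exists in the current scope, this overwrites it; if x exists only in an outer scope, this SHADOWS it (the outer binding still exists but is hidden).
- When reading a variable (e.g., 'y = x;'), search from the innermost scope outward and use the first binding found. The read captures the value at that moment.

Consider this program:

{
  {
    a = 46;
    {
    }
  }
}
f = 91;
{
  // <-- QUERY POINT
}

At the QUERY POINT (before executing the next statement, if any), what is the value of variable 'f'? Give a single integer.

Step 1: enter scope (depth=1)
Step 2: enter scope (depth=2)
Step 3: declare a=46 at depth 2
Step 4: enter scope (depth=3)
Step 5: exit scope (depth=2)
Step 6: exit scope (depth=1)
Step 7: exit scope (depth=0)
Step 8: declare f=91 at depth 0
Step 9: enter scope (depth=1)
Visible at query point: f=91

Answer: 91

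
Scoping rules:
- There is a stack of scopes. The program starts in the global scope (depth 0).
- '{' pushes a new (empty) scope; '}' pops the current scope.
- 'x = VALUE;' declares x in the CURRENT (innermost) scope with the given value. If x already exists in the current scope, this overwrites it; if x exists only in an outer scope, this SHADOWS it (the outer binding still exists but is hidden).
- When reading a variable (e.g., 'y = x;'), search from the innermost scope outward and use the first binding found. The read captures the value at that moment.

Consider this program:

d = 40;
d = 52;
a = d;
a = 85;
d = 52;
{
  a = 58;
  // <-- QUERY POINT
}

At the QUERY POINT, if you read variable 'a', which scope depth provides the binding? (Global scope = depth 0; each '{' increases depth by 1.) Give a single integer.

Step 1: declare d=40 at depth 0
Step 2: declare d=52 at depth 0
Step 3: declare a=(read d)=52 at depth 0
Step 4: declare a=85 at depth 0
Step 5: declare d=52 at depth 0
Step 6: enter scope (depth=1)
Step 7: declare a=58 at depth 1
Visible at query point: a=58 d=52

Answer: 1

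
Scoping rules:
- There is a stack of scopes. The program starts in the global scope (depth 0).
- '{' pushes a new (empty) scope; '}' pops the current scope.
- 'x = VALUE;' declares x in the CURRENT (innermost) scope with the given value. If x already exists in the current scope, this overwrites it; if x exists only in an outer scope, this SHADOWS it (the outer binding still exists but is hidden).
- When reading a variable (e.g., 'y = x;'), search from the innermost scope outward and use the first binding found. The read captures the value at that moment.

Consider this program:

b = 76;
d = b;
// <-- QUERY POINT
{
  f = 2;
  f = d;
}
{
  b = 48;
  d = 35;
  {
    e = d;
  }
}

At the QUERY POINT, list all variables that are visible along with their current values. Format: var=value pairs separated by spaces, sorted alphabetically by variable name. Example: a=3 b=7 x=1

Step 1: declare b=76 at depth 0
Step 2: declare d=(read b)=76 at depth 0
Visible at query point: b=76 d=76

Answer: b=76 d=76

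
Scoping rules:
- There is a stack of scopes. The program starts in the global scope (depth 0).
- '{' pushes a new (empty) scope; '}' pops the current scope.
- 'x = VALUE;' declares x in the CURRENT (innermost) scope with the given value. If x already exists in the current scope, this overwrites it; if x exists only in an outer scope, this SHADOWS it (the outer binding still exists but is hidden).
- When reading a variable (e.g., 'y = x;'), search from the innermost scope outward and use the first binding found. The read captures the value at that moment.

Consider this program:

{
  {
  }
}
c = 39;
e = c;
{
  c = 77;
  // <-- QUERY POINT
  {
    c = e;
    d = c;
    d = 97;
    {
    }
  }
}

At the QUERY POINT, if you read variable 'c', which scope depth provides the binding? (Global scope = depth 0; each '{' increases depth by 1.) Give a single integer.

Step 1: enter scope (depth=1)
Step 2: enter scope (depth=2)
Step 3: exit scope (depth=1)
Step 4: exit scope (depth=0)
Step 5: declare c=39 at depth 0
Step 6: declare e=(read c)=39 at depth 0
Step 7: enter scope (depth=1)
Step 8: declare c=77 at depth 1
Visible at query point: c=77 e=39

Answer: 1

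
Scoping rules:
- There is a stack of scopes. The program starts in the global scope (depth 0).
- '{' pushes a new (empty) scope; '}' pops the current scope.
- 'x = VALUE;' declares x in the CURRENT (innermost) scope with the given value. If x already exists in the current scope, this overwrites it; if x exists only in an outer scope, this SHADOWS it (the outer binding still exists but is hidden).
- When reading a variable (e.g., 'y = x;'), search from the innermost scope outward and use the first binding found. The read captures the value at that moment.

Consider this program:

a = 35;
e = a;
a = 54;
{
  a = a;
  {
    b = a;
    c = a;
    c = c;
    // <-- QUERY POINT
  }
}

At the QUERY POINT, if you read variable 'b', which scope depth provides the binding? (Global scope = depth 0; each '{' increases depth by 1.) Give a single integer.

Answer: 2

Derivation:
Step 1: declare a=35 at depth 0
Step 2: declare e=(read a)=35 at depth 0
Step 3: declare a=54 at depth 0
Step 4: enter scope (depth=1)
Step 5: declare a=(read a)=54 at depth 1
Step 6: enter scope (depth=2)
Step 7: declare b=(read a)=54 at depth 2
Step 8: declare c=(read a)=54 at depth 2
Step 9: declare c=(read c)=54 at depth 2
Visible at query point: a=54 b=54 c=54 e=35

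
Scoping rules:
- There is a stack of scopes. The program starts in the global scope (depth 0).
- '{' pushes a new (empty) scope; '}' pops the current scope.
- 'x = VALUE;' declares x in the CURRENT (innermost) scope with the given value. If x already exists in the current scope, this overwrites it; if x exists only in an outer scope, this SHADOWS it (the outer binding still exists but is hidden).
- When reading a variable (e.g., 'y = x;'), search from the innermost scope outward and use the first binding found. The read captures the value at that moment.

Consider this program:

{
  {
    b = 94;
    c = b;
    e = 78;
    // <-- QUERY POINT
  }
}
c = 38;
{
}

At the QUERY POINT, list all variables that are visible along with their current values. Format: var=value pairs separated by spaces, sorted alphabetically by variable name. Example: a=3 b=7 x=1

Step 1: enter scope (depth=1)
Step 2: enter scope (depth=2)
Step 3: declare b=94 at depth 2
Step 4: declare c=(read b)=94 at depth 2
Step 5: declare e=78 at depth 2
Visible at query point: b=94 c=94 e=78

Answer: b=94 c=94 e=78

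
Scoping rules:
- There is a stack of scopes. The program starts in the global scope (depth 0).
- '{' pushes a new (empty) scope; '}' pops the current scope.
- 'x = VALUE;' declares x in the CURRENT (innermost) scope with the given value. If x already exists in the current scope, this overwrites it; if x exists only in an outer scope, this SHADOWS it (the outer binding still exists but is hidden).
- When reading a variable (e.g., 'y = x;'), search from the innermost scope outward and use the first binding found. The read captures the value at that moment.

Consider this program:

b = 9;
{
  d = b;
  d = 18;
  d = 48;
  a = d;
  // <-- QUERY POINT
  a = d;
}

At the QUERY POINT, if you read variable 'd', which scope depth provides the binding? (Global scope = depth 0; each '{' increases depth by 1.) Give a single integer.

Answer: 1

Derivation:
Step 1: declare b=9 at depth 0
Step 2: enter scope (depth=1)
Step 3: declare d=(read b)=9 at depth 1
Step 4: declare d=18 at depth 1
Step 5: declare d=48 at depth 1
Step 6: declare a=(read d)=48 at depth 1
Visible at query point: a=48 b=9 d=48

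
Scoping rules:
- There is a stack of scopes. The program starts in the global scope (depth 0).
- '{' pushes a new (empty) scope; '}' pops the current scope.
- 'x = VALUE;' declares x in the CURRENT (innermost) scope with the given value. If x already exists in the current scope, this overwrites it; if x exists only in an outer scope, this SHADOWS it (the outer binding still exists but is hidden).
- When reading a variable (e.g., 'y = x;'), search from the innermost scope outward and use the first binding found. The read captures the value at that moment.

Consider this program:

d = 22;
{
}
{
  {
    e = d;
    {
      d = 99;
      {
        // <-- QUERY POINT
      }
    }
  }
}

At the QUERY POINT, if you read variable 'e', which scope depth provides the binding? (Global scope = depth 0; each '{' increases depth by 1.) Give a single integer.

Answer: 2

Derivation:
Step 1: declare d=22 at depth 0
Step 2: enter scope (depth=1)
Step 3: exit scope (depth=0)
Step 4: enter scope (depth=1)
Step 5: enter scope (depth=2)
Step 6: declare e=(read d)=22 at depth 2
Step 7: enter scope (depth=3)
Step 8: declare d=99 at depth 3
Step 9: enter scope (depth=4)
Visible at query point: d=99 e=22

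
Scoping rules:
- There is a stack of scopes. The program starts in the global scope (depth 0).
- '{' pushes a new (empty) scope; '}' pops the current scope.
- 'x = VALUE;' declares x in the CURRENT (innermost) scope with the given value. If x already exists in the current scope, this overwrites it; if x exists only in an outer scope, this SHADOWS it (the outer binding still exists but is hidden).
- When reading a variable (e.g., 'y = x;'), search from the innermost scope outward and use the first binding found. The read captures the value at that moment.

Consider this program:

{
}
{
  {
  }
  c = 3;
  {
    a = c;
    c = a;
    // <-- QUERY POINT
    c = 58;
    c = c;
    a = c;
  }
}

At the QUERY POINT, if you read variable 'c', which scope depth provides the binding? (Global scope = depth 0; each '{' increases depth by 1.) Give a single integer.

Answer: 2

Derivation:
Step 1: enter scope (depth=1)
Step 2: exit scope (depth=0)
Step 3: enter scope (depth=1)
Step 4: enter scope (depth=2)
Step 5: exit scope (depth=1)
Step 6: declare c=3 at depth 1
Step 7: enter scope (depth=2)
Step 8: declare a=(read c)=3 at depth 2
Step 9: declare c=(read a)=3 at depth 2
Visible at query point: a=3 c=3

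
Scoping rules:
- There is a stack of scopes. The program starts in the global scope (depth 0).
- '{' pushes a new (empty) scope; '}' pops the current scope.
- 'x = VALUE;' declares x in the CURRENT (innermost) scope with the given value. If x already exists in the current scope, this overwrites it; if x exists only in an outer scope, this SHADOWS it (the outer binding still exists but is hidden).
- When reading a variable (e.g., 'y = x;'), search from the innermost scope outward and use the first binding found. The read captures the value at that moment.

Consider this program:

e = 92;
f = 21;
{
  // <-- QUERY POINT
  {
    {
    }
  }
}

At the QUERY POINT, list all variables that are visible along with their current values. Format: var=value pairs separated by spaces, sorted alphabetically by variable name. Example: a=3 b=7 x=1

Answer: e=92 f=21

Derivation:
Step 1: declare e=92 at depth 0
Step 2: declare f=21 at depth 0
Step 3: enter scope (depth=1)
Visible at query point: e=92 f=21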